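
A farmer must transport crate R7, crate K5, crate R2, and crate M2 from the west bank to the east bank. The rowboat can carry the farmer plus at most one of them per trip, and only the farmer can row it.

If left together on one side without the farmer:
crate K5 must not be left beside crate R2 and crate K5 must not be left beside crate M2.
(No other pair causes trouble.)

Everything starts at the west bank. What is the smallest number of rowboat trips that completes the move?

9

Counting alone: the farmer can take at most 1 across per trip to the east bank, so moving all 4 needs at least 4 loaded trips out, with a return between consecutive ones — at least 7 crossings.
The safety rule pushes this higher. Following every safe sequence of crossings, the most of the 4 that can be at the east bank as the rowboat arrives there on crossing 7 is 3 — never all 4.
So no plan with fewer than 9 crossings exists, and this one achieves 9:
1. Farmer goes to the east bank with crate K5.  [the west bank: crate M2, crate R2, crate R7 | the east bank: crate K5]
2. Farmer goes back to the west bank alone.  [the west bank: crate M2, crate R2, crate R7 | the east bank: crate K5]
3. Farmer goes to the east bank with crate R7.  [the west bank: crate M2, crate R2 | the east bank: crate K5, crate R7]
4. Farmer goes back to the west bank alone.  [the west bank: crate M2, crate R2 | the east bank: crate K5, crate R7]
5. Farmer goes to the east bank with crate R2.  [the west bank: crate M2 | the east bank: crate K5, crate R2, crate R7]
6. Farmer goes back to the west bank with crate K5.  [the west bank: crate K5, crate M2 | the east bank: crate R2, crate R7]
7. Farmer goes to the east bank with crate M2.  [the west bank: crate K5 | the east bank: crate M2, crate R2, crate R7]
8. Farmer goes back to the west bank alone.  [the west bank: crate K5 | the east bank: crate M2, crate R2, crate R7]
9. Farmer goes to the east bank with crate K5.  [the west bank: — | the east bank: crate K5, crate M2, crate R2, crate R7]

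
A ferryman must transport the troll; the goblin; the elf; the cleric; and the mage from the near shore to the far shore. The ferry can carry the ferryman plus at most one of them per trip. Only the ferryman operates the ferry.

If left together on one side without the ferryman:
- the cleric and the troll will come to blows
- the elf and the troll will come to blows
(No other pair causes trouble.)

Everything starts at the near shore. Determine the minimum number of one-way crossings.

Counting alone: the ferryman can take at most 1 across per trip to the far shore, so moving all 5 needs at least 5 loaded trips out, with a return between consecutive ones — at least 9 crossings.
The safety rule pushes this higher. Following every safe sequence of crossings, the most of the 5 that can be at the far shore as the ferry arrives there on crossing 9 is 4 — never all 5.
So no plan with fewer than 11 crossings exists, and this one achieves 11:
1. Ferryman goes to the far shore with the troll.  [the near shore: the cleric, the elf, the goblin, the mage | the far shore: the troll]
2. Ferryman goes back to the near shore alone.  [the near shore: the cleric, the elf, the goblin, the mage | the far shore: the troll]
3. Ferryman goes to the far shore with the goblin.  [the near shore: the cleric, the elf, the mage | the far shore: the goblin, the troll]
4. Ferryman goes back to the near shore alone.  [the near shore: the cleric, the elf, the mage | the far shore: the goblin, the troll]
5. Ferryman goes to the far shore with the elf.  [the near shore: the cleric, the mage | the far shore: the elf, the goblin, the troll]
6. Ferryman goes back to the near shore with the troll.  [the near shore: the cleric, the mage, the troll | the far shore: the elf, the goblin]
7. Ferryman goes to the far shore with the cleric.  [the near shore: the mage, the troll | the far shore: the cleric, the elf, the goblin]
8. Ferryman goes back to the near shore alone.  [the near shore: the mage, the troll | the far shore: the cleric, the elf, the goblin]
9. Ferryman goes to the far shore with the mage.  [the near shore: the troll | the far shore: the cleric, the elf, the goblin, the mage]
10. Ferryman goes back to the near shore alone.  [the near shore: the troll | the far shore: the cleric, the elf, the goblin, the mage]
11. Ferryman goes to the far shore with the troll.  [the near shore: — | the far shore: the cleric, the elf, the goblin, the mage, the troll]

11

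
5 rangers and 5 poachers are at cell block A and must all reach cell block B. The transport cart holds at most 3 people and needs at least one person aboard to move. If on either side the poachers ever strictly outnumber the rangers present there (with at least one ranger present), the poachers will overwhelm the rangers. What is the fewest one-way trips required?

Counting alone: each trip to cell block B takes at most 3 across and each return brings at least 1 back, so after t trips out (and t−1 returns) at most 3t − (t−1) of the 10 are across; that first reaches 10 at t = 5, so at least 9 crossings are needed.
The safety rule pushes this higher. Following every safe sequence of crossings, the most of the 10 that can be at cell block B as the transport cart arrives there on crossing 9 is 9 — never all 10.
So no plan with fewer than 11 crossings exists, and this one achieves 11:
1. 2 poachers → cell block B.  (cell block A: 5R 3P; cell block B: 0R 2P)
2. 1 poacher ← cell block A.  (cell block A: 5R 4P; cell block B: 0R 1P)
3. 3 poachers → cell block B.  (cell block A: 5R 1P; cell block B: 0R 4P)
4. 1 poacher ← cell block A.  (cell block A: 5R 2P; cell block B: 0R 3P)
5. 3 rangers → cell block B.  (cell block A: 2R 2P; cell block B: 3R 3P)
6. 1 ranger and 1 poacher ← cell block A.  (cell block A: 3R 3P; cell block B: 2R 2P)
7. 3 rangers → cell block B.  (cell block A: 0R 3P; cell block B: 5R 2P)
8. 1 poacher ← cell block A.  (cell block A: 0R 4P; cell block B: 5R 1P)
9. 2 poachers → cell block B.  (cell block A: 0R 2P; cell block B: 5R 3P)
10. 1 poacher ← cell block A.  (cell block A: 0R 3P; cell block B: 5R 2P)
11. 3 poachers → cell block B.  (cell block A: 0R 0P; cell block B: 5R 5P)

11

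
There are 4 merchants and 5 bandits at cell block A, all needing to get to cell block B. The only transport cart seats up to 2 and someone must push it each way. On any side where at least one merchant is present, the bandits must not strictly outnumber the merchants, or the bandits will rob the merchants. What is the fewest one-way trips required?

The bandits already outnumber the merchants at cell block A before anyone moves, so the starting position itself is disallowed.

impossible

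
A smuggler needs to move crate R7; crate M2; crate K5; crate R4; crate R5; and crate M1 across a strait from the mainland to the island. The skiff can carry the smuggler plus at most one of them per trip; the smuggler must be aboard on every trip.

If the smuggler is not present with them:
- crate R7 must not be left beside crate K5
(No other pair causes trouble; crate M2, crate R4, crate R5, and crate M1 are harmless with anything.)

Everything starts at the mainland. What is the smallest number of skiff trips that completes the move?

Counting alone: the smuggler can take at most 1 across per trip to the island, so moving all 6 needs at least 6 loaded trips out, with a return between consecutive ones — at least 11 crossings.
The plan below uses exactly 11 crossings, so it is optimal:
1. Smuggler goes to the island with crate R7.  [the mainland: crate K5, crate M1, crate M2, crate R4, crate R5 | the island: crate R7]
2. Smuggler goes back to the mainland alone.  [the mainland: crate K5, crate M1, crate M2, crate R4, crate R5 | the island: crate R7]
3. Smuggler goes to the island with crate M2.  [the mainland: crate K5, crate M1, crate R4, crate R5 | the island: crate M2, crate R7]
4. Smuggler goes back to the mainland alone.  [the mainland: crate K5, crate M1, crate R4, crate R5 | the island: crate M2, crate R7]
5. Smuggler goes to the island with crate R4.  [the mainland: crate K5, crate M1, crate R5 | the island: crate M2, crate R4, crate R7]
6. Smuggler goes back to the mainland alone.  [the mainland: crate K5, crate M1, crate R5 | the island: crate M2, crate R4, crate R7]
7. Smuggler goes to the island with crate R5.  [the mainland: crate K5, crate M1 | the island: crate M2, crate R4, crate R5, crate R7]
8. Smuggler goes back to the mainland alone.  [the mainland: crate K5, crate M1 | the island: crate M2, crate R4, crate R5, crate R7]
9. Smuggler goes to the island with crate M1.  [the mainland: crate K5 | the island: crate M1, crate M2, crate R4, crate R5, crate R7]
10. Smuggler goes back to the mainland alone.  [the mainland: crate K5 | the island: crate M1, crate M2, crate R4, crate R5, crate R7]
11. Smuggler goes to the island with crate K5.  [the mainland: — | the island: crate K5, crate M1, crate M2, crate R4, crate R5, crate R7]

11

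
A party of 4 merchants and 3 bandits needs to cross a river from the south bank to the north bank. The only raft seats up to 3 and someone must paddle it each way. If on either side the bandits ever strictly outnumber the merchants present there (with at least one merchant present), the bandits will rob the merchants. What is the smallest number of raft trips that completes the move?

5

Counting alone: each trip to the north bank takes at most 3 across and each return brings at least 1 back, so after t trips out (and t−1 returns) at most 3t − (t−1) of the 7 are across; that first reaches 7 at t = 3, so at least 5 crossings are needed.
The plan below uses exactly 5 crossings, so it is optimal:
1. 3 bandits → the north bank.  (the south bank: 4M 0B; the north bank: 0M 3B)
2. 1 bandit ← the south bank.  (the south bank: 4M 1B; the north bank: 0M 2B)
3. 3 merchants → the north bank.  (the south bank: 1M 1B; the north bank: 3M 2B)
4. 1 merchant ← the south bank.  (the south bank: 2M 1B; the north bank: 2M 2B)
5. 2 merchants and 1 bandit → the north bank.  (the south bank: 0M 0B; the north bank: 4M 3B)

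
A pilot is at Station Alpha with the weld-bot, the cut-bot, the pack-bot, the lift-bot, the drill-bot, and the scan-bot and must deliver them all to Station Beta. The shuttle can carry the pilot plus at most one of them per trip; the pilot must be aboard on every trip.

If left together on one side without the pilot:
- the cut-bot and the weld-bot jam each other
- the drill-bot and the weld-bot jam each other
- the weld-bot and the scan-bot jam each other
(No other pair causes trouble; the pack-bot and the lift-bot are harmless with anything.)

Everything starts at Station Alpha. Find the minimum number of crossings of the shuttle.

impossible

Following every safe sequence of crossings from the start, the most of the 6 that can be at Station Beta as the shuttle arrives there on crossings 1, 3, 5, 7 is 1, 2, 3, 4 respectively; the best ever achieved is 4 of 6.
From crossing 9 on, no configuration arises that was not already reachable earlier: only 36 distinct safe configurations (who is on which side, and where the shuttle is) can ever be reached, none of them has everyone across, and every continuation just revisits them. So no valid plan exists.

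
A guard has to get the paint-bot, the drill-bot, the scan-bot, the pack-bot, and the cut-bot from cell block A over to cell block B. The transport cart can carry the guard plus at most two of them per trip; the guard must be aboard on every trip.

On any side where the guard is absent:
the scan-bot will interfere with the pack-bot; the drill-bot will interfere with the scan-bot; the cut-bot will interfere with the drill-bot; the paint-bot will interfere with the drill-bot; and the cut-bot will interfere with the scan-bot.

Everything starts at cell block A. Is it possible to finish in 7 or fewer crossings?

Yes

Yes — this plan uses 7 crossings (≤ 7):
1. Guard goes to cell block B with the drill-bot and the scan-bot.  [cell block A: the cut-bot, the pack-bot, the paint-bot | cell block B: the drill-bot, the scan-bot]
2. Guard goes back to cell block A with the drill-bot.  [cell block A: the cut-bot, the drill-bot, the pack-bot, the paint-bot | cell block B: the scan-bot]
3. Guard goes to cell block B with the drill-bot and the paint-bot.  [cell block A: the cut-bot, the pack-bot | cell block B: the drill-bot, the paint-bot, the scan-bot]
4. Guard goes back to cell block A with the drill-bot.  [cell block A: the cut-bot, the drill-bot, the pack-bot | cell block B: the paint-bot, the scan-bot]
5. Guard goes to cell block B with the cut-bot and the pack-bot.  [cell block A: the drill-bot | cell block B: the cut-bot, the pack-bot, the paint-bot, the scan-bot]
6. Guard goes back to cell block A with the scan-bot.  [cell block A: the drill-bot, the scan-bot | cell block B: the cut-bot, the pack-bot, the paint-bot]
7. Guard goes to cell block B with the drill-bot and the scan-bot.  [cell block A: — | cell block B: the cut-bot, the drill-bot, the pack-bot, the paint-bot, the scan-bot]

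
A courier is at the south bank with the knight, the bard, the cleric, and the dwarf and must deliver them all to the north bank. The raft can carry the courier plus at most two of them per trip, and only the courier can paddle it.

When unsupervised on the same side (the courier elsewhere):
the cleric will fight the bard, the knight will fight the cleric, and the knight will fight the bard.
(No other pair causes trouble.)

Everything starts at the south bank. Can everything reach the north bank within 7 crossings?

Yes

Yes — this plan uses 5 crossings (≤ 7):
1. Courier goes to the north bank with the bard and the knight.  [the south bank: the cleric, the dwarf | the north bank: the bard, the knight]
2. Courier goes back to the south bank with the knight.  [the south bank: the cleric, the dwarf, the knight | the north bank: the bard]
3. Courier goes to the north bank with the dwarf and the knight.  [the south bank: the cleric | the north bank: the bard, the dwarf, the knight]
4. Courier goes back to the south bank with the knight.  [the south bank: the cleric, the knight | the north bank: the bard, the dwarf]
5. Courier goes to the north bank with the cleric and the knight.  [the south bank: — | the north bank: the bard, the cleric, the dwarf, the knight]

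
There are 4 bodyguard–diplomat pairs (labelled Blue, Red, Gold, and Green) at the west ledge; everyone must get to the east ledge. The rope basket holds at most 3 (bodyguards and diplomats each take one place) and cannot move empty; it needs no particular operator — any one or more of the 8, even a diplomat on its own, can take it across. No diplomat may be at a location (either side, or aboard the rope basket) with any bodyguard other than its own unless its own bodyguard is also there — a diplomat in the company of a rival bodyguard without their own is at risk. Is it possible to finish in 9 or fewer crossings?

Yes

Yes — this plan uses 9 crossings (≤ 9):
1. bodyguard Blue and diplomat Blue cross → the east ledge.
2. bodyguard Blue crosses ← the west ledge.
3. bodyguard Blue, bodyguard Red, and diplomat Red cross → the east ledge.
4. bodyguard Blue and diplomat Blue cross ← the west ledge.
5. bodyguard Blue, bodyguard Gold, and bodyguard Green cross → the east ledge.
6. diplomat Red crosses ← the west ledge.
7. diplomat Blue and diplomat Red cross → the east ledge.
8. diplomat Blue crosses ← the west ledge.
9. diplomat Blue, diplomat Gold, and diplomat Green cross → the east ledge.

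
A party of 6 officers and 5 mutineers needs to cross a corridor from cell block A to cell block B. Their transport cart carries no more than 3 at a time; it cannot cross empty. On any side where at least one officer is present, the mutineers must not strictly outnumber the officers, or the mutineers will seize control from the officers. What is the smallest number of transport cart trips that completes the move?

Counting alone: each trip to cell block B takes at most 3 across and each return brings at least 1 back, so after t trips out (and t−1 returns) at most 3t − (t−1) of the 11 are across; that first reaches 11 at t = 5, so at least 9 crossings are needed.
The plan below uses exactly 9 crossings, so it is optimal:
1. 3 mutineers → cell block B.  (cell block A: 6O 2M; cell block B: 0O 3M)
2. 1 mutineer ← cell block A.  (cell block A: 6O 3M; cell block B: 0O 2M)
3. 3 officers → cell block B.  (cell block A: 3O 3M; cell block B: 3O 2M)
4. 1 officer ← cell block A.  (cell block A: 4O 3M; cell block B: 2O 2M)
5. 2 officers and 1 mutineer → cell block B.  (cell block A: 2O 2M; cell block B: 4O 3M)
6. 1 officer ← cell block A.  (cell block A: 3O 2M; cell block B: 3O 3M)
7. 2 officers and 1 mutineer → cell block B.  (cell block A: 1O 1M; cell block B: 5O 4M)
8. 1 officer ← cell block A.  (cell block A: 2O 1M; cell block B: 4O 4M)
9. 2 officers and 1 mutineer → cell block B.  (cell block A: 0O 0M; cell block B: 6O 5M)

9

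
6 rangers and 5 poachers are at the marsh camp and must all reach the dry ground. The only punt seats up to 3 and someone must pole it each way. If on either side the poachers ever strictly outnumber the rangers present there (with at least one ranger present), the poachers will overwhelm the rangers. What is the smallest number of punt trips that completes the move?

Counting alone: each trip to the dry ground takes at most 3 across and each return brings at least 1 back, so after t trips out (and t−1 returns) at most 3t − (t−1) of the 11 are across; that first reaches 11 at t = 5, so at least 9 crossings are needed.
The plan below uses exactly 9 crossings, so it is optimal:
1. 3 poachers → the dry ground.  (the marsh camp: 6R 2P; the dry ground: 0R 3P)
2. 1 poacher ← the marsh camp.  (the marsh camp: 6R 3P; the dry ground: 0R 2P)
3. 3 rangers → the dry ground.  (the marsh camp: 3R 3P; the dry ground: 3R 2P)
4. 1 ranger ← the marsh camp.  (the marsh camp: 4R 3P; the dry ground: 2R 2P)
5. 2 rangers and 1 poacher → the dry ground.  (the marsh camp: 2R 2P; the dry ground: 4R 3P)
6. 1 ranger ← the marsh camp.  (the marsh camp: 3R 2P; the dry ground: 3R 3P)
7. 2 rangers and 1 poacher → the dry ground.  (the marsh camp: 1R 1P; the dry ground: 5R 4P)
8. 1 ranger ← the marsh camp.  (the marsh camp: 2R 1P; the dry ground: 4R 4P)
9. 2 rangers and 1 poacher → the dry ground.  (the marsh camp: 0R 0P; the dry ground: 6R 5P)

9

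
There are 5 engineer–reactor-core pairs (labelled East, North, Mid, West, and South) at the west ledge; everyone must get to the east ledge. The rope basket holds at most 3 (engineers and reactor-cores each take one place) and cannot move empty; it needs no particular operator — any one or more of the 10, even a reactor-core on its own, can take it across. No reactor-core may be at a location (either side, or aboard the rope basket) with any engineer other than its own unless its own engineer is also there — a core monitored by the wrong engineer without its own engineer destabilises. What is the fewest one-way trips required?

Counting alone: each trip to the east ledge takes at most 3 across and each return brings at least 1 back, so after t trips out (and t−1 returns) at most 3t − (t−1) of the 10 are across; that first reaches 10 at t = 5, so at least 9 crossings are needed.
The safety rule pushes this higher. Following every safe sequence of crossings, the most of the 10 that can be at the east ledge as the rope basket arrives there on crossing 9 is 9 — never all 10.
So no plan with fewer than 11 crossings exists, and this one achieves 11:
1. engineer East and reactor-core East cross → the east ledge.
2. engineer East crosses ← the west ledge.
3. reactor-core Mid, reactor-core North, and reactor-core West cross → the east ledge.
4. reactor-core East crosses ← the west ledge.
5. engineer Mid, engineer North, and engineer West cross → the east ledge.
6. engineer North and reactor-core North cross ← the west ledge.
7. engineer East, engineer North, and engineer South cross → the east ledge.
8. reactor-core Mid crosses ← the west ledge.
9. reactor-core East and reactor-core North cross → the east ledge.
10. reactor-core East crosses ← the west ledge.
11. reactor-core East, reactor-core Mid, and reactor-core South cross → the east ledge.

11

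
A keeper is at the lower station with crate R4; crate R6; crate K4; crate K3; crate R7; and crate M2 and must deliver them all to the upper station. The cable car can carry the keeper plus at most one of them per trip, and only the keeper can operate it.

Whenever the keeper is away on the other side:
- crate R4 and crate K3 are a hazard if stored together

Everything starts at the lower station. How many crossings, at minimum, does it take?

11

Counting alone: the keeper can take at most 1 across per trip to the upper station, so moving all 6 needs at least 6 loaded trips out, with a return between consecutive ones — at least 11 crossings.
The plan below uses exactly 11 crossings, so it is optimal:
1. Keeper goes to the upper station with crate R4.  [the lower station: crate K3, crate K4, crate M2, crate R6, crate R7 | the upper station: crate R4]
2. Keeper goes back to the lower station alone.  [the lower station: crate K3, crate K4, crate M2, crate R6, crate R7 | the upper station: crate R4]
3. Keeper goes to the upper station with crate R6.  [the lower station: crate K3, crate K4, crate M2, crate R7 | the upper station: crate R4, crate R6]
4. Keeper goes back to the lower station alone.  [the lower station: crate K3, crate K4, crate M2, crate R7 | the upper station: crate R4, crate R6]
5. Keeper goes to the upper station with crate K4.  [the lower station: crate K3, crate M2, crate R7 | the upper station: crate K4, crate R4, crate R6]
6. Keeper goes back to the lower station alone.  [the lower station: crate K3, crate M2, crate R7 | the upper station: crate K4, crate R4, crate R6]
7. Keeper goes to the upper station with crate R7.  [the lower station: crate K3, crate M2 | the upper station: crate K4, crate R4, crate R6, crate R7]
8. Keeper goes back to the lower station alone.  [the lower station: crate K3, crate M2 | the upper station: crate K4, crate R4, crate R6, crate R7]
9. Keeper goes to the upper station with crate M2.  [the lower station: crate K3 | the upper station: crate K4, crate M2, crate R4, crate R6, crate R7]
10. Keeper goes back to the lower station alone.  [the lower station: crate K3 | the upper station: crate K4, crate M2, crate R4, crate R6, crate R7]
11. Keeper goes to the upper station with crate K3.  [the lower station: — | the upper station: crate K3, crate K4, crate M2, crate R4, crate R6, crate R7]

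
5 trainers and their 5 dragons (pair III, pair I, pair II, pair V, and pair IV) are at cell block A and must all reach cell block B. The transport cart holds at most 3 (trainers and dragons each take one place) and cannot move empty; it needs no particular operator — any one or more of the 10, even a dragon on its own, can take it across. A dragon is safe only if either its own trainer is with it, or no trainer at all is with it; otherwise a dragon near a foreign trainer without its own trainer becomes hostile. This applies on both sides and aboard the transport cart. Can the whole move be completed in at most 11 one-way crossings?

Yes

Yes — this plan uses 11 crossings (≤ 11):
1. dragon III and trainer III cross → cell block B.
2. trainer III crosses ← cell block A.
3. dragon I, dragon II, and dragon V cross → cell block B.
4. dragon III crosses ← cell block A.
5. trainer I, trainer II, and trainer V cross → cell block B.
6. dragon I and trainer I cross ← cell block A.
7. trainer I, trainer III, and trainer IV cross → cell block B.
8. dragon II crosses ← cell block A.
9. dragon I and dragon III cross → cell block B.
10. dragon III crosses ← cell block A.
11. dragon II, dragon III, and dragon IV cross → cell block B.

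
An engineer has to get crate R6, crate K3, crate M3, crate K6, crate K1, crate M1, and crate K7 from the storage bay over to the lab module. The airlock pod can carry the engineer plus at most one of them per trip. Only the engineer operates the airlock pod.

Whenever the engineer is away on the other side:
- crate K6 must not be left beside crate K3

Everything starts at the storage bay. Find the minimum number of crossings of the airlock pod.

13

Counting alone: the engineer can take at most 1 across per trip to the lab module, so moving all 7 needs at least 7 loaded trips out, with a return between consecutive ones — at least 13 crossings.
The plan below uses exactly 13 crossings, so it is optimal:
1. Engineer goes to the lab module with crate K3.
2. Engineer goes back to the storage bay alone.
3. Engineer goes to the lab module with crate R6.
4. Engineer goes back to the storage bay alone.
5. Engineer goes to the lab module with crate M3.
6. Engineer goes back to the storage bay alone.
7. Engineer goes to the lab module with crate K1.
8. Engineer goes back to the storage bay alone.
9. Engineer goes to the lab module with crate M1.
10. Engineer goes back to the storage bay alone.
11. Engineer goes to the lab module with crate K7.
12. Engineer goes back to the storage bay alone.
13. Engineer goes to the lab module with crate K6.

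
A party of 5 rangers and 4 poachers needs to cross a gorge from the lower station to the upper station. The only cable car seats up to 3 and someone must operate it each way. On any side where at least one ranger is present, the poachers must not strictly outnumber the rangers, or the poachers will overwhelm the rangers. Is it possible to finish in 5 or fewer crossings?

Counting alone: each trip to the upper station takes at most 3 across and each return brings at least 1 back, so after t trips out (and t−1 returns) at most 3t − (t−1) of the 9 are across; that first reaches 9 at t = 4, so at least 7 crossings are needed.
Since 5 < 7, 5 crossings cannot be enough. (The shortest complete plan in fact takes 7:)
1. 3 poachers → the upper station.  (the lower station: 5R 1P; the upper station: 0R 3P)
2. 1 poacher ← the lower station.  (the lower station: 5R 2P; the upper station: 0R 2P)
3. 3 rangers → the upper station.  (the lower station: 2R 2P; the upper station: 3R 2P)
4. 1 ranger ← the lower station.  (the lower station: 3R 2P; the upper station: 2R 2P)
5. 2 rangers and 1 poacher → the upper station.  (the lower station: 1R 1P; the upper station: 4R 3P)
6. 1 ranger ← the lower station.  (the lower station: 2R 1P; the upper station: 3R 3P)
7. 2 rangers and 1 poacher → the upper station.  (the lower station: 0R 0P; the upper station: 5R 4P)

No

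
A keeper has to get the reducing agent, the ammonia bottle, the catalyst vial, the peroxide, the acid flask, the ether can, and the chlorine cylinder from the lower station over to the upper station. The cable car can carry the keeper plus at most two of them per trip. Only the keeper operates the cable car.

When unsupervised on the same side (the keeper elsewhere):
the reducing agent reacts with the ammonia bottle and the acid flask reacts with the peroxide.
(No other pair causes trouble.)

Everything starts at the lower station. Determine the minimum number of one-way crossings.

7

Counting alone: the keeper can take at most 2 across per trip to the upper station, so moving all 7 needs at least 4 loaded trips out, with a return between consecutive ones — at least 7 crossings.
The plan below uses exactly 7 crossings, so it is optimal:
1. Keeper goes to the upper station with the peroxide and the reducing agent.
2. Keeper goes back to the lower station alone.
3. Keeper goes to the upper station with the catalyst vial.
4. Keeper goes back to the lower station alone.
5. Keeper goes to the upper station with the chlorine cylinder and the ether can.
6. Keeper goes back to the lower station alone.
7. Keeper goes to the upper station with the acid flask and the ammonia bottle.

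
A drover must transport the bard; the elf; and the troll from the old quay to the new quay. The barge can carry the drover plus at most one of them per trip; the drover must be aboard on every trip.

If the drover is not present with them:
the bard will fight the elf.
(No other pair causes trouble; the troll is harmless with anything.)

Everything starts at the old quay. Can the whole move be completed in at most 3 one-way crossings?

No

Counting alone: the drover can take at most 1 across per trip to the new quay, so moving all 3 needs at least 3 loaded trips out, with a return between consecutive ones — at least 5 crossings.
Since 3 < 5, 3 crossings cannot be enough. (The shortest complete plan in fact takes 5:)
1. Drover goes to the new quay with the bard.
2. Drover goes back to the old quay alone.
3. Drover goes to the new quay with the troll.
4. Drover goes back to the old quay alone.
5. Drover goes to the new quay with the elf.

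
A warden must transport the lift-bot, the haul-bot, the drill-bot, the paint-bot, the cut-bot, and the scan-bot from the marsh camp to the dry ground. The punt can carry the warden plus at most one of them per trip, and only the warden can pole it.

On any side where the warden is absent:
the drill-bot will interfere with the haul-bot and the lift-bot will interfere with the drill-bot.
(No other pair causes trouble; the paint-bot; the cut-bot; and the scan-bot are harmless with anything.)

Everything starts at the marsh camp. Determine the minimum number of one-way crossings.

Counting alone: the warden can take at most 1 across per trip to the dry ground, so moving all 6 needs at least 6 loaded trips out, with a return between consecutive ones — at least 11 crossings.
The safety rule pushes this higher. Following every safe sequence of crossings, the most of the 6 that can be at the dry ground as the punt arrives there on crossing 11 is 5 — never all 6.
So no plan with fewer than 13 crossings exists, and this one achieves 13:
1. Warden goes to the dry ground with the drill-bot.
2. Warden goes back to the marsh camp alone.
3. Warden goes to the dry ground with the lift-bot.
4. Warden goes back to the marsh camp with the drill-bot.
5. Warden goes to the dry ground with the haul-bot.
6. Warden goes back to the marsh camp alone.
7. Warden goes to the dry ground with the paint-bot.
8. Warden goes back to the marsh camp alone.
9. Warden goes to the dry ground with the cut-bot.
10. Warden goes back to the marsh camp alone.
11. Warden goes to the dry ground with the scan-bot.
12. Warden goes back to the marsh camp alone.
13. Warden goes to the dry ground with the drill-bot.

13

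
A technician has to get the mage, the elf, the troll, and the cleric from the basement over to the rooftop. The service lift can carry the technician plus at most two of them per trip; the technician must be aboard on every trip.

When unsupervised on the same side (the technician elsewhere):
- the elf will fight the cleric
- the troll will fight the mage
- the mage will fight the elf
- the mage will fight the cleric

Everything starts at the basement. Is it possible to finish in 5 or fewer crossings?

Yes — this plan uses 5 crossings (≤ 5):
1. Technician goes to the rooftop with the elf and the mage.  [the basement: the cleric, the troll | the rooftop: the elf, the mage]
2. Technician goes back to the basement with the mage.  [the basement: the cleric, the mage, the troll | the rooftop: the elf]
3. Technician goes to the rooftop with the mage and the troll.  [the basement: the cleric | the rooftop: the elf, the mage, the troll]
4. Technician goes back to the basement with the mage.  [the basement: the cleric, the mage | the rooftop: the elf, the troll]
5. Technician goes to the rooftop with the cleric and the mage.  [the basement: — | the rooftop: the cleric, the elf, the mage, the troll]

Yes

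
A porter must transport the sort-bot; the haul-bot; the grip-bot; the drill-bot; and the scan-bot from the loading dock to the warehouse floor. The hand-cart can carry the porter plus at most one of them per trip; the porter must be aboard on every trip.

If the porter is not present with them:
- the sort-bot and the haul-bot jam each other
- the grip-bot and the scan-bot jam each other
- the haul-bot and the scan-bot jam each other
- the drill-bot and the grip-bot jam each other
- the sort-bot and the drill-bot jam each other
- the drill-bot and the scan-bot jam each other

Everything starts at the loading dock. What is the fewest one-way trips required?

impossible

Whatever the first load, the items left behind include a forbidden pair without the porter. No opening move is safe, so no plan exists.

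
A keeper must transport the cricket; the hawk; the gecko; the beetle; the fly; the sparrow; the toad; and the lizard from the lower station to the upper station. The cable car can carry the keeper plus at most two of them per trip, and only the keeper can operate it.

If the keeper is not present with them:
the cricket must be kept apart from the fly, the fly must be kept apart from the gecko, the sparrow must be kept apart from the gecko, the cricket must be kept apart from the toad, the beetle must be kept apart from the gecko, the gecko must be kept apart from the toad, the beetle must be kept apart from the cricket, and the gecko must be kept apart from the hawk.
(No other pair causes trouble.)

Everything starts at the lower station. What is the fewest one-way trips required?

11

Counting alone: the keeper can take at most 2 across per trip to the upper station, so moving all 8 needs at least 4 loaded trips out, with a return between consecutive ones — at least 7 crossings.
The safety rule pushes this higher. Following every safe sequence of crossings, the most of the 8 that can be at the upper station as the cable car arrives there on crossings 7, 9 is 6, 7 respectively — never all 8.
So no plan with fewer than 11 crossings exists, and this one achieves 11:
1. Keeper goes to the upper station with the cricket and the gecko.
2. Keeper goes back to the lower station alone.
3. Keeper goes to the upper station with the lizard.
4. Keeper goes back to the lower station alone.
5. Keeper goes to the upper station with the hawk and the sparrow.
6. Keeper goes back to the lower station with the gecko.
7. Keeper goes to the upper station with the beetle and the gecko.
8. Keeper goes back to the lower station with the cricket and the gecko.
9. Keeper goes to the upper station with the fly and the toad.
10. Keeper goes back to the lower station alone.
11. Keeper goes to the upper station with the cricket and the gecko.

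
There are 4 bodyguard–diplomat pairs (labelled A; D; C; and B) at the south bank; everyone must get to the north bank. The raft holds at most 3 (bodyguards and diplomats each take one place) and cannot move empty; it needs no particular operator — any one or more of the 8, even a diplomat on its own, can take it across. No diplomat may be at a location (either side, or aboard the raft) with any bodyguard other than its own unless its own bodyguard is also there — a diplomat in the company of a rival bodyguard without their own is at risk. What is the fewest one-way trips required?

Counting alone: each trip to the north bank takes at most 3 across and each return brings at least 1 back, so after t trips out (and t−1 returns) at most 3t − (t−1) of the 8 are across; that first reaches 8 at t = 4, so at least 7 crossings are needed.
The safety rule pushes this higher. Following every safe sequence of crossings, the most of the 8 that can be at the north bank as the raft arrives there on crossing 7 is 7 — never all 8.
So no plan with fewer than 9 crossings exists, and this one achieves 9:
1. bodyguard A and diplomat A cross → the north bank.
2. bodyguard A crosses ← the south bank.
3. bodyguard A, bodyguard D, and diplomat D cross → the north bank.
4. bodyguard A and diplomat A cross ← the south bank.
5. bodyguard A, bodyguard B, and bodyguard C cross → the north bank.
6. diplomat D crosses ← the south bank.
7. diplomat A and diplomat D cross → the north bank.
8. diplomat A crosses ← the south bank.
9. diplomat A, diplomat B, and diplomat C cross → the north bank.

9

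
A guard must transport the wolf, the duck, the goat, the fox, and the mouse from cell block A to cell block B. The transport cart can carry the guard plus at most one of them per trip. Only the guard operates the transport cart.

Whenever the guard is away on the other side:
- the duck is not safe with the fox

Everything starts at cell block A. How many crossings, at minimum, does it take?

9

Counting alone: the guard can take at most 1 across per trip to cell block B, so moving all 5 needs at least 5 loaded trips out, with a return between consecutive ones — at least 9 crossings.
The plan below uses exactly 9 crossings, so it is optimal:
1. Guard goes to cell block B with the duck.  [cell block A: the fox, the goat, the mouse, the wolf | cell block B: the duck]
2. Guard goes back to cell block A alone.  [cell block A: the fox, the goat, the mouse, the wolf | cell block B: the duck]
3. Guard goes to cell block B with the wolf.  [cell block A: the fox, the goat, the mouse | cell block B: the duck, the wolf]
4. Guard goes back to cell block A alone.  [cell block A: the fox, the goat, the mouse | cell block B: the duck, the wolf]
5. Guard goes to cell block B with the goat.  [cell block A: the fox, the mouse | cell block B: the duck, the goat, the wolf]
6. Guard goes back to cell block A alone.  [cell block A: the fox, the mouse | cell block B: the duck, the goat, the wolf]
7. Guard goes to cell block B with the mouse.  [cell block A: the fox | cell block B: the duck, the goat, the mouse, the wolf]
8. Guard goes back to cell block A alone.  [cell block A: the fox | cell block B: the duck, the goat, the mouse, the wolf]
9. Guard goes to cell block B with the fox.  [cell block A: — | cell block B: the duck, the fox, the goat, the mouse, the wolf]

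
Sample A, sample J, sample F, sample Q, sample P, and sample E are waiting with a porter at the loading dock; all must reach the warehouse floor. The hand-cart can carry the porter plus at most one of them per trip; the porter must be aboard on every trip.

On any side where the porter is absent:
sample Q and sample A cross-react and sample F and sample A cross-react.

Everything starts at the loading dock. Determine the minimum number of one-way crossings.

Counting alone: the porter can take at most 1 across per trip to the warehouse floor, so moving all 6 needs at least 6 loaded trips out, with a return between consecutive ones — at least 11 crossings.
The safety rule pushes this higher. Following every safe sequence of crossings, the most of the 6 that can be at the warehouse floor as the hand-cart arrives there on crossing 11 is 5 — never all 6.
So no plan with fewer than 13 crossings exists, and this one achieves 13:
1. Porter goes to the warehouse floor with sample A.  [the loading dock: sample E, sample F, sample J, sample P, sample Q | the warehouse floor: sample A]
2. Porter goes back to the loading dock alone.  [the loading dock: sample E, sample F, sample J, sample P, sample Q | the warehouse floor: sample A]
3. Porter goes to the warehouse floor with sample J.  [the loading dock: sample E, sample F, sample P, sample Q | the warehouse floor: sample A, sample J]
4. Porter goes back to the loading dock alone.  [the loading dock: sample E, sample F, sample P, sample Q | the warehouse floor: sample A, sample J]
5. Porter goes to the warehouse floor with sample F.  [the loading dock: sample E, sample P, sample Q | the warehouse floor: sample A, sample F, sample J]
6. Porter goes back to the loading dock with sample A.  [the loading dock: sample A, sample E, sample P, sample Q | the warehouse floor: sample F, sample J]
7. Porter goes to the warehouse floor with sample Q.  [the loading dock: sample A, sample E, sample P | the warehouse floor: sample F, sample J, sample Q]
8. Porter goes back to the loading dock alone.  [the loading dock: sample A, sample E, sample P | the warehouse floor: sample F, sample J, sample Q]
9. Porter goes to the warehouse floor with sample P.  [the loading dock: sample A, sample E | the warehouse floor: sample F, sample J, sample P, sample Q]
10. Porter goes back to the loading dock alone.  [the loading dock: sample A, sample E | the warehouse floor: sample F, sample J, sample P, sample Q]
11. Porter goes to the warehouse floor with sample E.  [the loading dock: sample A | the warehouse floor: sample E, sample F, sample J, sample P, sample Q]
12. Porter goes back to the loading dock alone.  [the loading dock: sample A | the warehouse floor: sample E, sample F, sample J, sample P, sample Q]
13. Porter goes to the warehouse floor with sample A.  [the loading dock: — | the warehouse floor: sample A, sample E, sample F, sample J, sample P, sample Q]

13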